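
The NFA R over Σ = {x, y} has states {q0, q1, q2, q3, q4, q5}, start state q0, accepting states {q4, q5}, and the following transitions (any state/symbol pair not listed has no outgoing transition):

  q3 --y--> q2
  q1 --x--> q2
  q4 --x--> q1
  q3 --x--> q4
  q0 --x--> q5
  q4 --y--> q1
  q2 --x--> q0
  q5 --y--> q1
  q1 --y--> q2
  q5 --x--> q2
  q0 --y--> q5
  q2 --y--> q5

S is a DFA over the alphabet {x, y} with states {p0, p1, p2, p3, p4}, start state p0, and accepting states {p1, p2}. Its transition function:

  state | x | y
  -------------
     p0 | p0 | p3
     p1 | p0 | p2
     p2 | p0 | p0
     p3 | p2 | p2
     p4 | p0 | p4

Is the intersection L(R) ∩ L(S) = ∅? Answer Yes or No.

Exploring the product automaton R × S from the start pair (q0, p0), following both machines on each input symbol, reaches 7 state pairs: (q0, p0), (q5, p0), (q5, p3), (q2, p0), (q1, p3), (q2, p2), (q1, p2).
R accepts in {q4, q5} and S accepts in {p1, p2}; no reachable pair has both components accepting, so no string drives both machines to acceptance simultaneously and L(R) ∩ L(S) = ∅.
So no string is accepted by both, and the intersection is empty.

Yes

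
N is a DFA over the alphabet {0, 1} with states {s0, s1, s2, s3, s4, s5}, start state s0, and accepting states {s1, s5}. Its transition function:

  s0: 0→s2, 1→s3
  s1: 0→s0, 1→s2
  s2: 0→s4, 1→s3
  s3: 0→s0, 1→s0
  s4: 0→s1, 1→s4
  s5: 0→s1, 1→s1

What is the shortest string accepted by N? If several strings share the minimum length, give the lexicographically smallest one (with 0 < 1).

000

A breadth-first search from s0 reaches an accepting state first via the path s0 → s2 → s4 → s1 on input 000.
No string of length < 3 is accepted (BFS exhausts all shorter strings without reaching an accepting state), and 000 is the lexicographically least accepting string of length 3.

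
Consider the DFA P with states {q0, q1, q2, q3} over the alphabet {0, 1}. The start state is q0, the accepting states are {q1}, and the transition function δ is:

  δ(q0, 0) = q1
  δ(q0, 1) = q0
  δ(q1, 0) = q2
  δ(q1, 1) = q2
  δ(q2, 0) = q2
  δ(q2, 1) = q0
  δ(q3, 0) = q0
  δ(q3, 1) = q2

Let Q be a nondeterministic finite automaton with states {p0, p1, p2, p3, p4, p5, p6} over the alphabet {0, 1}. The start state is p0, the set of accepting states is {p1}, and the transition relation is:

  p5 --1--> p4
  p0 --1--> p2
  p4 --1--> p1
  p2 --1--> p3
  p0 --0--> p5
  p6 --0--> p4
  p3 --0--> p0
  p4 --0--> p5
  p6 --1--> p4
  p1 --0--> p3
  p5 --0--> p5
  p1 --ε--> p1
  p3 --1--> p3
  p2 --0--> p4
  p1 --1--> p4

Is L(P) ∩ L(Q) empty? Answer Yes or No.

Yes

Exploring the product automaton P × Q from the start pair (q0, p0), following both machines on each input symbol, reaches 15 state pairs: (q0, p0), (q1, p5), (q0, p2), (q2, p5), (q2, p4), (q1, p4), (q0, p3), (q0, p4), (q0, p1), (q2, p1), (q1, p0), (q1, p3), (q2, p3), (q2, p2), (q2, p0).
P accepts in {q1} and Q accepts in {p1}; no reachable pair has both components accepting, so no string drives both machines to acceptance simultaneously and L(P) ∩ L(Q) = ∅.
So no string is accepted by both, and the intersection is empty.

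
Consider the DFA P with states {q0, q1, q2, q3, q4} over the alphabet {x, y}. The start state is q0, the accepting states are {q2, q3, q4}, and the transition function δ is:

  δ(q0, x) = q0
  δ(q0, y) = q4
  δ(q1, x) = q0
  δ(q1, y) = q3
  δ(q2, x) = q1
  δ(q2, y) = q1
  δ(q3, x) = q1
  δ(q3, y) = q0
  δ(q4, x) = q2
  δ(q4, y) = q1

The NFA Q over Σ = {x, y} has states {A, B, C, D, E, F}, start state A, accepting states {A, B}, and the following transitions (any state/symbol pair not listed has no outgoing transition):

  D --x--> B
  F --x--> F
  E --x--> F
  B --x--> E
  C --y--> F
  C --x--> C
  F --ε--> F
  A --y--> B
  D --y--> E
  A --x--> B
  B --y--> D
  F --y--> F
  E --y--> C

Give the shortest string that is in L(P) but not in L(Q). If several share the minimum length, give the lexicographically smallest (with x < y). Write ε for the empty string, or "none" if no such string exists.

xy

The string xy is accepted by P but not by Q.
No shorter string lies in the difference, and xy is the lexicographically first length-2 string in L(P) \ L(Q).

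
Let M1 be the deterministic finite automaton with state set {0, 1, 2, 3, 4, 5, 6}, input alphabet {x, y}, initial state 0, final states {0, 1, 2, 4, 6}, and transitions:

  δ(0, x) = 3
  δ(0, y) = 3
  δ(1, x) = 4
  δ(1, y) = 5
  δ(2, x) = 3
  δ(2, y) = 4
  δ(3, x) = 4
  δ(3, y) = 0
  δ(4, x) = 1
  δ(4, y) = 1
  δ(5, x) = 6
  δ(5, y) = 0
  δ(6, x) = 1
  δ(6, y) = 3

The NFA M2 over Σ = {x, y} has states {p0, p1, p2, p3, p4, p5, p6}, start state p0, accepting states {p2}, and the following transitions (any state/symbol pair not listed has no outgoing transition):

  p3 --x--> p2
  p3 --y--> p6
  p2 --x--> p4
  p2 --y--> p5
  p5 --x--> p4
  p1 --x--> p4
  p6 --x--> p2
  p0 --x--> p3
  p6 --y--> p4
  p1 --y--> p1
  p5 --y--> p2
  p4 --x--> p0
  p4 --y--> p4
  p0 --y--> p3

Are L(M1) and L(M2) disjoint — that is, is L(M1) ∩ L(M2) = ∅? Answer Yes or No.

The string xx is accepted by both M1 and M2.
Hence L(M1) ∩ L(M2) ≠ ∅.

No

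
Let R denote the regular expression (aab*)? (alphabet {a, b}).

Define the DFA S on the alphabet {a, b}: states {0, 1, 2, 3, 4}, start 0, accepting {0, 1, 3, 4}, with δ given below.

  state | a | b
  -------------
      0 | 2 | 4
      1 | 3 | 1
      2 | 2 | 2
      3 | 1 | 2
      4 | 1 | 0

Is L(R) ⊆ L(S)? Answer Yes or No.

No

The string aa is in L(R) but not in L(S).
So L(R) ⊄ L(S).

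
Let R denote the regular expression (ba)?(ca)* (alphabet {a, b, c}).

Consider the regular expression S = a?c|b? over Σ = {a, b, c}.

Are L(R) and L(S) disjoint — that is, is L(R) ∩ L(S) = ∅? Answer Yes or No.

The empty string ε is accepted by both R and S.
Hence L(R) ∩ L(S) ≠ ∅.

No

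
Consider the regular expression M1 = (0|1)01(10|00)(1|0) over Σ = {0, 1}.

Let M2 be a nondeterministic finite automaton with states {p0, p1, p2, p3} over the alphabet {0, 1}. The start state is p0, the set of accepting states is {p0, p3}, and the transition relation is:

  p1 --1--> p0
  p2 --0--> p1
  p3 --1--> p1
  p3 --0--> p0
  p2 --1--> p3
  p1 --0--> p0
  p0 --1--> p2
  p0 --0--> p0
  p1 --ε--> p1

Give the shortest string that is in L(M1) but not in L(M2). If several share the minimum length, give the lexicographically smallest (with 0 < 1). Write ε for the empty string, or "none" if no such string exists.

001001

The string 001001 is accepted by M1 but not by M2.
No shorter string lies in the difference, and 001001 is the lexicographically first length-6 string in L(M1) \ L(M2).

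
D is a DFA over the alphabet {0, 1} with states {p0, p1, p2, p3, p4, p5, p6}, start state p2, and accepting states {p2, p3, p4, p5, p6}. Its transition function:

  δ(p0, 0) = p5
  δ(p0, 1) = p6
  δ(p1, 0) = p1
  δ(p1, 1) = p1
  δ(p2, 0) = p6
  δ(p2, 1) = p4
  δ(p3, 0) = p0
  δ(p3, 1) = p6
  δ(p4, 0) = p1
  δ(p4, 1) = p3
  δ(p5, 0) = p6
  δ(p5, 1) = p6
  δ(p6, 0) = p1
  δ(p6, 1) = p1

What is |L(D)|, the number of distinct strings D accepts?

The useful subgraph on states {p0, p2, p3, p4, p5, p6} is acyclic, so L(D) is finite; the longest accepting path visits 6 useful states, giving maximum string length 5.
Counting accepting paths from p2 by length: 1 of length 0, 2 of length 1, 1 of length 2, 1 of length 3, 2 of length 4, 2 of length 5. Total 9.

9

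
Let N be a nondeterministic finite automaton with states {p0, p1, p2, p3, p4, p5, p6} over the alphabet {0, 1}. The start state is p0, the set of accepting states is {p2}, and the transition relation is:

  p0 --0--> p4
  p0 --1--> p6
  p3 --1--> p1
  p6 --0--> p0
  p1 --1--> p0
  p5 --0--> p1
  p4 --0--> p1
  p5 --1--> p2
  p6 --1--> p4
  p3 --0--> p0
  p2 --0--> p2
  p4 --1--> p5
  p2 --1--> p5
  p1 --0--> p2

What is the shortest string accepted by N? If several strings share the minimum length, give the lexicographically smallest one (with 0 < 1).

000

A breadth-first search from p0 reaches an accepting state first via the path p0 → p4 → p1 → p2 on input 000.
No string of length < 3 is accepted (BFS exhausts all shorter strings without reaching an accepting state), and 000 is the lexicographically least accepting string of length 3.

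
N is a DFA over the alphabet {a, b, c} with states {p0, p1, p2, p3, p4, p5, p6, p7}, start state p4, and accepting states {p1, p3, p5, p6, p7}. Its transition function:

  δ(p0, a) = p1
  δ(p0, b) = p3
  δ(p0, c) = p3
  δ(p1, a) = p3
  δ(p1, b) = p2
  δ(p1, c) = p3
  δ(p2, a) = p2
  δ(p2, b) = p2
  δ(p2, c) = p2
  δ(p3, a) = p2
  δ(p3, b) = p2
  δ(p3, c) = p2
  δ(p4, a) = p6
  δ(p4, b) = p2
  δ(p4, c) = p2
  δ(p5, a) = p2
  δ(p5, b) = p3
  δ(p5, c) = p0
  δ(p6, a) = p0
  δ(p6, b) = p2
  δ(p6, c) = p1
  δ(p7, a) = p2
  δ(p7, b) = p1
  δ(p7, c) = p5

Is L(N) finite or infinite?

The useful states (reachable from p4 and able to reach an accepting state) are {p0, p1, p3, p4, p6}.
Restricted to these states the transition graph has no cycle, so every accepting path has bounded length and L is finite.

finite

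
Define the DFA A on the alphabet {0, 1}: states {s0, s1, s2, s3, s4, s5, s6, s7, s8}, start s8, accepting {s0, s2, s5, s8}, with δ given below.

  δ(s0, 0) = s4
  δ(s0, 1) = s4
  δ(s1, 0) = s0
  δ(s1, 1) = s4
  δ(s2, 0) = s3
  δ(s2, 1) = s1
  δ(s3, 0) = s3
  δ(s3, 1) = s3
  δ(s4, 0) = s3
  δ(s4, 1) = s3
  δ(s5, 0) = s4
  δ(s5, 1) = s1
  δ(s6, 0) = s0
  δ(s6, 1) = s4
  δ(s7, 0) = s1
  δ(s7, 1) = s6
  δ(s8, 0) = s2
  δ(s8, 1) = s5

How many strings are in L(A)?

5

The useful subgraph on states {s0, s1, s2, s5, s8} is acyclic, so L(A) is finite; the longest accepting path visits 4 useful states, giving maximum string length 3.
Counting accepting paths from s8 by length: 1 of length 0, 2 of length 1, 2 of length 3. Total 5.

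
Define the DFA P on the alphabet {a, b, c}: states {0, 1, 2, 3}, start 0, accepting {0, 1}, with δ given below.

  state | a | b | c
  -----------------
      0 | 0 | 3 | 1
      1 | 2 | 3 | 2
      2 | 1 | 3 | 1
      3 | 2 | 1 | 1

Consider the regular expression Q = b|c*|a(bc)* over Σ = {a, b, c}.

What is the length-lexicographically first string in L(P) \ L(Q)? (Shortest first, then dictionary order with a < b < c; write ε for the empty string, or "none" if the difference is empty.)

aa

The string aa is accepted by P but not by Q.
No shorter string lies in the difference, and aa is the lexicographically first length-2 string in L(P) \ L(Q).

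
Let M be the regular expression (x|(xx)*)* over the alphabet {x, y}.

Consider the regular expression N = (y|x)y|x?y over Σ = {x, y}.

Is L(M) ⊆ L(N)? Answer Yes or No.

No

The empty string ε is in L(M) but not in L(N).
So L(M) ⊄ L(N).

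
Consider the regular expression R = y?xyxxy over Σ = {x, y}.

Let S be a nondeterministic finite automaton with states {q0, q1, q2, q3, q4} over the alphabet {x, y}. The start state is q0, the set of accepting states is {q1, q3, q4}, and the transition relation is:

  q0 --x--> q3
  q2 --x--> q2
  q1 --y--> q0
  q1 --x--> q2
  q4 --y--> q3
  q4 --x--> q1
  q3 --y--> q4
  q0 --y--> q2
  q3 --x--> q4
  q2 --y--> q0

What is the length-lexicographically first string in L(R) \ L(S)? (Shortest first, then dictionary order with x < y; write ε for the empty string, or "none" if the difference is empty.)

xyxxy

The string xyxxy is accepted by R but not by S.
No shorter string lies in the difference, and xyxxy is the lexicographically first length-5 string in L(R) \ L(S).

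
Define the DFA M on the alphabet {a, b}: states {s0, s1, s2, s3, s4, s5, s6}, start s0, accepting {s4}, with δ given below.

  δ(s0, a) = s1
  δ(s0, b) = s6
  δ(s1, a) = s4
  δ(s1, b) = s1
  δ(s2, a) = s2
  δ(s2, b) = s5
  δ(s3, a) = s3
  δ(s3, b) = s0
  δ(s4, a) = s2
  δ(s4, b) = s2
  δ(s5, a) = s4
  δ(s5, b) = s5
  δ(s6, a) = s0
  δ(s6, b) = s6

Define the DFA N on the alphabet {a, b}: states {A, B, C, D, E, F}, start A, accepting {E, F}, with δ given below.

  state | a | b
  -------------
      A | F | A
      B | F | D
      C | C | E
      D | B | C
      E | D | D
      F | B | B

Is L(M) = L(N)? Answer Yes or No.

No

The string aa is accepted by M but rejected by N.
So L(M) ≠ L(N).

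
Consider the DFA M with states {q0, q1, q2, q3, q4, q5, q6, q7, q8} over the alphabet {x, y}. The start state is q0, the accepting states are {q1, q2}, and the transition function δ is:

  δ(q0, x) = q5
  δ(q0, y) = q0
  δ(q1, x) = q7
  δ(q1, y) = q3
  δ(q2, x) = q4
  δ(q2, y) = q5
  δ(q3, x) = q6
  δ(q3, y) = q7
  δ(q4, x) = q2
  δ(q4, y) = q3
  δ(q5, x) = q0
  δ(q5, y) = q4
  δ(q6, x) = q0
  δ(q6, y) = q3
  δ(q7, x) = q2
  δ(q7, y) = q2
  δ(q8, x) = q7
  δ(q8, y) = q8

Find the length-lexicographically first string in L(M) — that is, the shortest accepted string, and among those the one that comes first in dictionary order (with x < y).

xyx

A breadth-first search from q0 reaches an accepting state first via the path q0 → q5 → q4 → q2 on input xyx.
No string of length < 3 is accepted (BFS exhausts all shorter strings without reaching an accepting state), and xyx is the lexicographically least accepting string of length 3.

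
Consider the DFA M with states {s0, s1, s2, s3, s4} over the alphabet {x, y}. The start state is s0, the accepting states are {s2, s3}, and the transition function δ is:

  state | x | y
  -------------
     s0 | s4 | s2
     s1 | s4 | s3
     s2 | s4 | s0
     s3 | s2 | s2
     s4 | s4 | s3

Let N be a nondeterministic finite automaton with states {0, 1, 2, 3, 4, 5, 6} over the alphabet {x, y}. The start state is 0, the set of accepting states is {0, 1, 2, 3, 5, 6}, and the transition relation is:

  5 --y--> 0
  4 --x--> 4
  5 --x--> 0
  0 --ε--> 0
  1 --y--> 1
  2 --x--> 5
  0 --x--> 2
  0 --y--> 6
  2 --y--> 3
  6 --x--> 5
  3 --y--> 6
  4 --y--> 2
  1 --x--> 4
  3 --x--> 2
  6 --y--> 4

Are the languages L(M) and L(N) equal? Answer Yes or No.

The string xxxyy is accepted by M but rejected by N.
So L(M) ≠ L(N).

No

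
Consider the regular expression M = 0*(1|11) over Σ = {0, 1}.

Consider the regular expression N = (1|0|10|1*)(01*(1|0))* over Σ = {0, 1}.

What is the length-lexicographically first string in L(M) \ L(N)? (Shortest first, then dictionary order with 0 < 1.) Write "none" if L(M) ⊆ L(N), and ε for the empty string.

none

Converting the expression M to a DFA (subset construction, then merging equivalent states) gives the minimal DFA with states {m0, m1, m2, m3}, start state m0, accepting states {m1, m3} and transitions m0: 0→m0, 1→m1; m1: 0→m2, 1→m3; m2: 0→m2, 1→m2; m3: 0→m2, 1→m2.
Converting the expression N to a DFA (subset construction, then merging equivalent states) gives the minimal DFA with states {n0, n1, n2, n3, n4, n5, n6}, start state n0, accepting states {n0, n1, n2, n3, n5} and transitions n0: 0→n1, 1→n2; n1: 0→n1, 1→n1; n2: 0→n1, 1→n3; n3: 0→n4, 1→n3; n4: 0→n5, 1→n1; n5: 0→n4, 1→n6; n6: 0→n6, 1→n6.
Exploring the product automaton M × N from the start pair (m0, n0), following both machines on each input symbol, reaches 11 state pairs: (m0, n0), (m0, n1), (m1, n2), (m1, n1), (m2, n1), (m3, n3), (m3, n1), (m2, n4), (m2, n3), (m2, n5), (m2, n6).
M accepts in {m1, m3} and N accepts in {n0, n1, n2, n3, n5}. The reachable pairs whose M-component is accepting are (m1, n2), (m1, n1), (m3, n3), (m3, n1); in each of them the N-component is accepting too, so the product for L(M) \ L(N) (M-component accepting, N-component rejecting) has no reachable accepting pair and the difference is empty.
So every string accepted by M is also accepted by N: L(M) \ L(N) = ∅ and there is no such string.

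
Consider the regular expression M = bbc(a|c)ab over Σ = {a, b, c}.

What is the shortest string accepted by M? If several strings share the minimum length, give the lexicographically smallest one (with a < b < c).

By inspection of the expression, no string of length less than 6 matches, and bbcaab is the lexicographically first match of length 6.

bbcaab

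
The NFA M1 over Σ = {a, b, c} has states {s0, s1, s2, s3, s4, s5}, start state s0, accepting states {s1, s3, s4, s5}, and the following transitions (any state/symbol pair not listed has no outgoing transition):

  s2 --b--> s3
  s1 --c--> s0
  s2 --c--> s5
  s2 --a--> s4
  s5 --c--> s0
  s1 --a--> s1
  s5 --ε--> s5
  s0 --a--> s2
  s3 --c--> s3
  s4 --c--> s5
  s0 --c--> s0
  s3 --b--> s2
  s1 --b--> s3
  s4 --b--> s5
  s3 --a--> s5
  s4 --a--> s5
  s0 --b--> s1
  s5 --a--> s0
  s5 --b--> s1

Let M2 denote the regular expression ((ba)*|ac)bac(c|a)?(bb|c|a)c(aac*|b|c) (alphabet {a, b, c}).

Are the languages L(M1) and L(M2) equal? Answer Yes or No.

The string b is accepted by M1 but rejected by M2.
So L(M1) ≠ L(M2).

No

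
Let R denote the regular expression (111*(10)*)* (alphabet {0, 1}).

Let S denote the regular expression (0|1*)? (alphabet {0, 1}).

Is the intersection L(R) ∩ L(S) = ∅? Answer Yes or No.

The empty string ε is accepted by both R and S.
Hence L(R) ∩ L(S) ≠ ∅.

No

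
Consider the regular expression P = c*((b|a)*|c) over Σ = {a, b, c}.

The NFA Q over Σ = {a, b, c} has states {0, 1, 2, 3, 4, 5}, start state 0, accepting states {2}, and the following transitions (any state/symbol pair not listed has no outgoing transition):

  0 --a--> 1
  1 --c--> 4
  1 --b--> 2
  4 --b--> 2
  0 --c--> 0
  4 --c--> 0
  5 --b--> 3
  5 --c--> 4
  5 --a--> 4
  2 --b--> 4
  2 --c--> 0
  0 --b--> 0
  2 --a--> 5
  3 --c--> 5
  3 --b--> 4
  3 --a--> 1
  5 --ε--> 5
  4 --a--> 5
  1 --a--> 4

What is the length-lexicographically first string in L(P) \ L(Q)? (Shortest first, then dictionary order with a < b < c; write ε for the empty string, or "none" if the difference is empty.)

ε

The empty string ε is accepted by P but not by Q.
Since ε is the unique shortest string, it is the required witness.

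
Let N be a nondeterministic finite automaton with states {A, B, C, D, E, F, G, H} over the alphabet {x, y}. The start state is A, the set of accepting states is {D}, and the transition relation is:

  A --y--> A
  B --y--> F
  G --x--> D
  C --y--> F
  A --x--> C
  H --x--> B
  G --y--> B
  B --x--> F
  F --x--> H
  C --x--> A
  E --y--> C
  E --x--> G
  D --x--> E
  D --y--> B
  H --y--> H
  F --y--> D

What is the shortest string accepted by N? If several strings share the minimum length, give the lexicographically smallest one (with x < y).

xyy

A breadth-first search from A reaches an accepting state first via the path A → C → F → D on input xyy.
No string of length < 3 is accepted (BFS exhausts all shorter strings without reaching an accepting state), and xyy is the lexicographically least accepting string of length 3.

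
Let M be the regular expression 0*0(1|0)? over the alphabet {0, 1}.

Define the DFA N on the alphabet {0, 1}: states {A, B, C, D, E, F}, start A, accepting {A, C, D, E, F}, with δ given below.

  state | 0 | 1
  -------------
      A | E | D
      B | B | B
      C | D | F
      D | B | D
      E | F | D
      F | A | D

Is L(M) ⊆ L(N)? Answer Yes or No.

Converting the expression M to a DFA (subset construction, then merging equivalent states) gives the minimal DFA with states {m0, m1, m2, m3}, start state m0, accepting states {m1, m3} and transitions m0: 0→m1, 1→m2; m1: 0→m1, 1→m3; m2: 0→m2, 1→m2; m3: 0→m2, 1→m2.
Exploring the product automaton M × N from the start pair (m0, A), following both machines on each input symbol, reaches 7 state pairs: (m0, A), (m1, E), (m2, D), (m1, F), (m3, D), (m2, B), (m1, A).
M accepts in {m1, m3} and N accepts in {A, C, D, E, F}. The reachable pairs whose M-component is accepting are (m1, E), (m1, F), (m3, D), (m1, A); in each of them the N-component is accepting too, so the product for L(M) \ L(N) (M-component accepting, N-component rejecting) has no reachable accepting pair and the difference is empty.
Hence every string in L(M) is also in L(N).

Yes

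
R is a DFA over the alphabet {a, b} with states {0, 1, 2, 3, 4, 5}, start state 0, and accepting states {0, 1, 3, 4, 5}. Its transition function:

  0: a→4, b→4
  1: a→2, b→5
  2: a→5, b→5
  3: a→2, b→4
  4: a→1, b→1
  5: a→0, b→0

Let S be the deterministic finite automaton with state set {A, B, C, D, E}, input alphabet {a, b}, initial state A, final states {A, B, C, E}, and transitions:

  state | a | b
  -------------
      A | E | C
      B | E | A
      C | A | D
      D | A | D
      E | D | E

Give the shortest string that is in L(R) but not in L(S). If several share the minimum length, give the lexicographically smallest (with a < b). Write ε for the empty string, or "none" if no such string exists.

aa

The string aa is accepted by R but not by S.
No shorter string lies in the difference, and aa is the lexicographically first length-2 string in L(R) \ L(S).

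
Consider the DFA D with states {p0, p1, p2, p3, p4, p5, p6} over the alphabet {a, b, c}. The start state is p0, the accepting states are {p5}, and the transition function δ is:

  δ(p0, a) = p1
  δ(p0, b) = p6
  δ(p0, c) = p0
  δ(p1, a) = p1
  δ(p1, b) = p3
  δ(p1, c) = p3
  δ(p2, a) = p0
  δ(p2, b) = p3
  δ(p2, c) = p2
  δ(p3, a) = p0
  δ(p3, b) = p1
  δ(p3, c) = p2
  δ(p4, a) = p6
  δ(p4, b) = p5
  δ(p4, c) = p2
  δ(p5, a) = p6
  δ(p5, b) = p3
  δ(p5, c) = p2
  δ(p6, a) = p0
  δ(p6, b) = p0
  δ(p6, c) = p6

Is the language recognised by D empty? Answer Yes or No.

Yes

The states reachable from the start state are {p0, p1, p2, p3, p6}.
None of the accepting states {p5} is reachable, so no string is accepted and L(D) = ∅.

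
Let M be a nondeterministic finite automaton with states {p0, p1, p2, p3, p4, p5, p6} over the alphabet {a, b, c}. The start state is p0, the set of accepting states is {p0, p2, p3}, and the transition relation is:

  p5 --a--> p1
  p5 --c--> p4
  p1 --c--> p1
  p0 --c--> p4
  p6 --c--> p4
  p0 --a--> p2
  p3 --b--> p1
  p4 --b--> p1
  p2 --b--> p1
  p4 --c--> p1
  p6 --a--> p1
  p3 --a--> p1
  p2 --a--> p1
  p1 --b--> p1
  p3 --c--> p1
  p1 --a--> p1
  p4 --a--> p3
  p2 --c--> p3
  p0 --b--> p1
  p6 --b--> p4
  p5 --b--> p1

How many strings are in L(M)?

4

The useful subgraph on states {p0, p2, p3, p4} is acyclic, so L(M) is finite; the longest accepting path visits 3 useful states, giving maximum string length 2.
Counting accepting paths from p0 by length: 1 of length 0, 1 of length 1, 2 of length 2. Total 4.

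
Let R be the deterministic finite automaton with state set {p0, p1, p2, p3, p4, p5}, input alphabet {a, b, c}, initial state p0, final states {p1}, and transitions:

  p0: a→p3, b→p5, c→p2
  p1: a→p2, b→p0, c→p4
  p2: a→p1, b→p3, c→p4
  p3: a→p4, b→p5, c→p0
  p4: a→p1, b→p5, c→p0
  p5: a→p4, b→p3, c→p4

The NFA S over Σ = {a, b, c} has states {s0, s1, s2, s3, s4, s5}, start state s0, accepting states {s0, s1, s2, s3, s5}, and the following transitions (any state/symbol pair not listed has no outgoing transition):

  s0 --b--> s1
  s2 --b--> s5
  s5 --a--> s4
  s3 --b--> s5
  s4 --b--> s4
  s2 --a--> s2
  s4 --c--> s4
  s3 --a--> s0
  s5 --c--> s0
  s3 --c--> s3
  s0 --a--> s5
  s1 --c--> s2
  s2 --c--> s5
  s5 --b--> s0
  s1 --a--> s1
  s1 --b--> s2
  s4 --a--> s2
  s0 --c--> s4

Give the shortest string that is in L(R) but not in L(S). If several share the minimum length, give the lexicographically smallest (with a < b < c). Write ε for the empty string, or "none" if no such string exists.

abaa

The string abaa is accepted by R but not by S.
No shorter string lies in the difference, and abaa is the lexicographically first length-4 string in L(R) \ L(S).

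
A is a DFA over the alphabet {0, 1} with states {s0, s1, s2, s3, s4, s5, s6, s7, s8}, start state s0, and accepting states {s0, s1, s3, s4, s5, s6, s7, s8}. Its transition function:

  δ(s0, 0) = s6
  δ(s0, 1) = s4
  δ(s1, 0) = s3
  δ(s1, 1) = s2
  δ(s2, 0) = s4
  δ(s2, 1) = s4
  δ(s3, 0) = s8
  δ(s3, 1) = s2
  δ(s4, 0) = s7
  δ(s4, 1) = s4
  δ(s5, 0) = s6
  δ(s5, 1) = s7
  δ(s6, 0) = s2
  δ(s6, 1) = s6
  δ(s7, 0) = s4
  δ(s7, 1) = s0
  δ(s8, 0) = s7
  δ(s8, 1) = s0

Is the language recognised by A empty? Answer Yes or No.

No

The empty string ε is accepted: the run s0 ends in the accepting state s0.
Since at least one string is accepted, L(A) is not empty.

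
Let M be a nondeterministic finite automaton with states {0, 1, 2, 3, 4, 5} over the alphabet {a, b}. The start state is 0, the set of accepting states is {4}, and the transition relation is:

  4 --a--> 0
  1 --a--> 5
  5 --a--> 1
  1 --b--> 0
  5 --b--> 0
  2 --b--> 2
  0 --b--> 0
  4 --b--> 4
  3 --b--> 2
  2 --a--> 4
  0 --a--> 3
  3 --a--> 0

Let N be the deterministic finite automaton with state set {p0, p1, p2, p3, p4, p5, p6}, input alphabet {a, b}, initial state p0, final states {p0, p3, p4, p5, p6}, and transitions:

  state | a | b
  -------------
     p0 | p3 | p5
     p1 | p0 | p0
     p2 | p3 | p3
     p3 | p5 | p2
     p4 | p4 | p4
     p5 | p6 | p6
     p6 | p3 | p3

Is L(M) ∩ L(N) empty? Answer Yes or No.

The string aba is accepted by both M and N.
Hence L(M) ∩ L(N) ≠ ∅.

No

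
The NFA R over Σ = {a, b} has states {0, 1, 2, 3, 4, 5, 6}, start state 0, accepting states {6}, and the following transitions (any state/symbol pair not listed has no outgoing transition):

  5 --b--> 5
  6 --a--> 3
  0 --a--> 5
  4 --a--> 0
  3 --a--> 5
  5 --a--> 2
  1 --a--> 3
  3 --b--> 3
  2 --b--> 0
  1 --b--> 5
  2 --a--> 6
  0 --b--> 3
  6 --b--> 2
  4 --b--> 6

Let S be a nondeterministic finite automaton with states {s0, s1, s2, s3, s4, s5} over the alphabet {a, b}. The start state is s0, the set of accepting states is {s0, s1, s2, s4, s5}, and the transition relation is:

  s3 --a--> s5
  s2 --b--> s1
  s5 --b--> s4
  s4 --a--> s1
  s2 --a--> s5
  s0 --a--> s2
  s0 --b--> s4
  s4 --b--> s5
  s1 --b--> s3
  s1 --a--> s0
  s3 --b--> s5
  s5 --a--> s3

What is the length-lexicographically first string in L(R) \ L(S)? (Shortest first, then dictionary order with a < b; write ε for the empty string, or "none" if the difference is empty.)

aaa

The string aaa is accepted by R but not by S.
No shorter string lies in the difference, and aaa is the lexicographically first length-3 string in L(R) \ L(S).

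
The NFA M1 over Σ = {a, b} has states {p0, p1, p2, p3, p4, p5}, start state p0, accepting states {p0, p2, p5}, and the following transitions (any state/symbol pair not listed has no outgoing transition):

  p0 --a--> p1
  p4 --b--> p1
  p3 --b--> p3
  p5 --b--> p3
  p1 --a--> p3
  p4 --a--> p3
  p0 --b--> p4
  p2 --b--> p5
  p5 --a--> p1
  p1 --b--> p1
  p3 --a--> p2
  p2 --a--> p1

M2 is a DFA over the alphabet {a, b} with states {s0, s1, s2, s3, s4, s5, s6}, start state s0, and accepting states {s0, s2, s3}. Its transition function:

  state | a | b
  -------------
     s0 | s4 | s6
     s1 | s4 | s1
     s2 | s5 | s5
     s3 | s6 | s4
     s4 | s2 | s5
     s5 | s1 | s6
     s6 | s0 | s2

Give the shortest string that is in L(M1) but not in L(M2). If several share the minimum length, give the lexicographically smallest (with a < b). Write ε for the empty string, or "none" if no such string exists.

The string aaa is accepted by M1 but not by M2.
No shorter string lies in the difference, and aaa is the lexicographically first length-3 string in L(M1) \ L(M2).

aaa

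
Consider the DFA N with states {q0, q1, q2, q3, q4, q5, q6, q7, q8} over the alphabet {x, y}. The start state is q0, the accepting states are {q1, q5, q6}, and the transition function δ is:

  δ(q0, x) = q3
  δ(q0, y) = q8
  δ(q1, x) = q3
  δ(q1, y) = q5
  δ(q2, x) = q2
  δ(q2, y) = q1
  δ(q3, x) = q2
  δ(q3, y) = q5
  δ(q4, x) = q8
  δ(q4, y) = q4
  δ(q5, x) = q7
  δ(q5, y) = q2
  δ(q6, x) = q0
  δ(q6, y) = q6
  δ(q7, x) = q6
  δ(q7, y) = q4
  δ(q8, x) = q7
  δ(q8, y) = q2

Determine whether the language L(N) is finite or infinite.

infinite

State q2 is reachable from the start and can reach an accepting state, and it lies on the cycle q2 → q1 → q3 → q2.
Traversing that cycle any number of times yields accepted strings of unbounded length, so the language is infinite.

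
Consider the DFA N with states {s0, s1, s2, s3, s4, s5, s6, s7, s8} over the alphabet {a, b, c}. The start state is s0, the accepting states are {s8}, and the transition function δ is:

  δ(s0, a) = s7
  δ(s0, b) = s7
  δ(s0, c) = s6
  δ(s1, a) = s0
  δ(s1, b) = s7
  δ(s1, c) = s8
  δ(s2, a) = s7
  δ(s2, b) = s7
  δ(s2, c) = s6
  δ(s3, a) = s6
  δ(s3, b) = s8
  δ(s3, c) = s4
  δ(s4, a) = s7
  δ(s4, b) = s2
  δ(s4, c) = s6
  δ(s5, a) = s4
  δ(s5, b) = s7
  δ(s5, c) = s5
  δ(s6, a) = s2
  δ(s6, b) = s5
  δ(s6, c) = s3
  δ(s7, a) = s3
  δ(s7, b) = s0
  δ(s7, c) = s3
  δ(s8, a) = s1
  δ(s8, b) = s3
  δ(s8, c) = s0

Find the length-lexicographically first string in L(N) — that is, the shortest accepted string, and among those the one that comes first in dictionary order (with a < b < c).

aab

A breadth-first search from s0 reaches an accepting state first via the path s0 → s7 → s3 → s8 on input aab.
No string of length < 3 is accepted (BFS exhausts all shorter strings without reaching an accepting state), and aab is the lexicographically least accepting string of length 3.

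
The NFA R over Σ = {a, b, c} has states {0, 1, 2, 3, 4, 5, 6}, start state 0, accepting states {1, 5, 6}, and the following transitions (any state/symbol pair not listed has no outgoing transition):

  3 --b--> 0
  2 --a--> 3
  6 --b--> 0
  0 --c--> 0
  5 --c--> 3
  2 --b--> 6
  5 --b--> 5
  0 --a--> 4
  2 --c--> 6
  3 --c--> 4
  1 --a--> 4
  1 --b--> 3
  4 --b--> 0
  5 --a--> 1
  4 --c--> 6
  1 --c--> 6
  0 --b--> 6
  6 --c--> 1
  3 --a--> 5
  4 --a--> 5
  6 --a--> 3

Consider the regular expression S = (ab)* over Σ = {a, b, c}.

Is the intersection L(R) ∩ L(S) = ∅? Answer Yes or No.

Converting the expression S to a DFA (subset construction, then merging equivalent states) gives the minimal DFA with states {s0, s1, s2}, start state s0, accepting states {s0} and transitions s0: a→s1, b→s2, c→s2; s1: a→s2, b→s0, c→s2; s2: a→s2, b→s2, c→s2.
Exploring the product automaton R × S from the start pair (0, s0), following both machines on each input symbol, reaches 8 state pairs: (0, s0), (4, s1), (6, s2), (0, s2), (5, s2), (3, s2), (1, s2), (4, s2).
R accepts in {1, 5, 6} and S accepts in {s0}; no reachable pair has both components accepting, so no string drives both machines to acceptance simultaneously and L(R) ∩ L(S) = ∅.
So no string is accepted by both, and the intersection is empty.

Yes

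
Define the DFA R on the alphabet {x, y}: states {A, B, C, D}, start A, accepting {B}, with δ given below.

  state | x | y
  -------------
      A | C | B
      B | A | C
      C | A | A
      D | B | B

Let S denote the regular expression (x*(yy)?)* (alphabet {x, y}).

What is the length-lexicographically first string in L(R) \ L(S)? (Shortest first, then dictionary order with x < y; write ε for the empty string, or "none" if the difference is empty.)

y

The string y is accepted by R but not by S.
No shorter string lies in the difference, and y is the lexicographically first length-1 string in L(R) \ L(S).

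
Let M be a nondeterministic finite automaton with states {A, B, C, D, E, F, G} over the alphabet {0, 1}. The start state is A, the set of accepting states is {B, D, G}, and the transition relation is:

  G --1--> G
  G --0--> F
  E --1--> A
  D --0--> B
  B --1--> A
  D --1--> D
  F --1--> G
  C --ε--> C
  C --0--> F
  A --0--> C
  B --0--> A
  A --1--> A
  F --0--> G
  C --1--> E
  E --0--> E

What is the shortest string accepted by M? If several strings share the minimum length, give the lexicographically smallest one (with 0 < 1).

000

A breadth-first search from A reaches an accepting state first via the path A → C → F → G on input 000.
No string of length < 3 is accepted (BFS exhausts all shorter strings without reaching an accepting state), and 000 is the lexicographically least accepting string of length 3.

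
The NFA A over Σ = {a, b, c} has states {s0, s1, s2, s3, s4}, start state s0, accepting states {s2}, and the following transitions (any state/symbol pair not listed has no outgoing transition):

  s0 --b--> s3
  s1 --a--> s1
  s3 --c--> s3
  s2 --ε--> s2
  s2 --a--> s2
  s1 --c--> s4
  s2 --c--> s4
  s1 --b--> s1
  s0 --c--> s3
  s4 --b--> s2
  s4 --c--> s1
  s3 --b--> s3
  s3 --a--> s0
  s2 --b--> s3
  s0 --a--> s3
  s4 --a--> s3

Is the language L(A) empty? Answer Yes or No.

The states reachable from the start state are {s0, s3}.
None of the accepting states {s2} is reachable, so no string is accepted and L(A) = ∅.

Yes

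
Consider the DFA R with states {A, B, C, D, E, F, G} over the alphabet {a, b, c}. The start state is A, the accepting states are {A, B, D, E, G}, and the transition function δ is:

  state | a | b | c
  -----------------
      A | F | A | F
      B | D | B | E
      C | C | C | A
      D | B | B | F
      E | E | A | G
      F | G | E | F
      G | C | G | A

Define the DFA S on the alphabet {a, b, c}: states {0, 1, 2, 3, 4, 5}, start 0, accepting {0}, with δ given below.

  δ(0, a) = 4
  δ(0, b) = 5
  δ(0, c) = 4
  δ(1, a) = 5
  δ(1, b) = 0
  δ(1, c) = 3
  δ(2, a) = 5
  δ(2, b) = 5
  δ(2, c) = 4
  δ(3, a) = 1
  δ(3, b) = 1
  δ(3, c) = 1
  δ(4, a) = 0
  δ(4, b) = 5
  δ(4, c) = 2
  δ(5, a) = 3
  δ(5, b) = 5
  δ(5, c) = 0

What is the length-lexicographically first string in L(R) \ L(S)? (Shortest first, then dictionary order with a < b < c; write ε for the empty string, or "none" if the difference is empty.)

The string b is accepted by R but not by S.
No shorter string lies in the difference, and b is the lexicographically first length-1 string in L(R) \ L(S).

b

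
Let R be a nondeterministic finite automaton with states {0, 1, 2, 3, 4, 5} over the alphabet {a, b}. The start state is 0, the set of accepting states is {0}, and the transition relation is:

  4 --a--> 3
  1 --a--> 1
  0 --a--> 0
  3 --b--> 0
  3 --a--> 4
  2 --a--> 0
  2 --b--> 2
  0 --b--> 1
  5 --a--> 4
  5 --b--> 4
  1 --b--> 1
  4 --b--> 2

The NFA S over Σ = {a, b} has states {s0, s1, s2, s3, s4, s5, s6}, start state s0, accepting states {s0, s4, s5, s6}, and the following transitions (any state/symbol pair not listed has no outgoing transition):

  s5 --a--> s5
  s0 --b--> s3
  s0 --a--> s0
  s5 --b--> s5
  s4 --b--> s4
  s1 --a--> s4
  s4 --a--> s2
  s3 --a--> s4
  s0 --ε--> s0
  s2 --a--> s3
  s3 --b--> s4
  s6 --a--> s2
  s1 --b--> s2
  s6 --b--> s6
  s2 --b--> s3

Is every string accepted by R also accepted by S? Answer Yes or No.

Yes

Exploring the product automaton R × S from the start pair (0, s0), following both machines on each input symbol, reaches 4 state pairs: (0, s0), (1, s3), (1, s4), (1, s2).
R accepts in {0} and S accepts in {s0, s4, s5, s6}. The reachable pairs whose R-component is accepting are (0, s0); in each of them the S-component is accepting too, so the product for L(R) \ L(S) (R-component accepting, S-component rejecting) has no reachable accepting pair and the difference is empty.
Hence every string in L(R) is also in L(S).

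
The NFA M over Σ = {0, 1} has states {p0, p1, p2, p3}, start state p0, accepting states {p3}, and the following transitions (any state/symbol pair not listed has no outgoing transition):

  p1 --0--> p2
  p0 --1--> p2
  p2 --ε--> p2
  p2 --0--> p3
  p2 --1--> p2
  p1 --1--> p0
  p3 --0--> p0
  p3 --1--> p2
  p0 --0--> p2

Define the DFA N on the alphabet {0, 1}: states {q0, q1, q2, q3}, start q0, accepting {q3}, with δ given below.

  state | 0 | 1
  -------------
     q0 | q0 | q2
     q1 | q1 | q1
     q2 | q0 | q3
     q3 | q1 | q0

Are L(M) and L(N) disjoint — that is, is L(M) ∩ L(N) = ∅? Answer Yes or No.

Exploring the product automaton M × N from the start pair (p0, q0), following both machines on each input symbol, reaches 8 state pairs: (p0, q0), (p2, q0), (p2, q2), (p3, q0), (p2, q3), (p3, q1), (p0, q1), (p2, q1).
M accepts in {p3} and N accepts in {q3}; no reachable pair has both components accepting, so no string drives both machines to acceptance simultaneously and L(M) ∩ L(N) = ∅.
So no string is accepted by both, and the intersection is empty.

Yes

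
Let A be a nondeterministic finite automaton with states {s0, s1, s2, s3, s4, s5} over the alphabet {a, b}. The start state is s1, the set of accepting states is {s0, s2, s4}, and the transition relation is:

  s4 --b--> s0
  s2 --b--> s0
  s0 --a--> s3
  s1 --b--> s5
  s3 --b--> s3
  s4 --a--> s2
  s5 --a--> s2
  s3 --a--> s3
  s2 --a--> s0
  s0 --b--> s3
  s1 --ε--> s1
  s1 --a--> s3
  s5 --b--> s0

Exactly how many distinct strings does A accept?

4

The useful subgraph on states {s0, s1, s2, s5} is acyclic, so L(A) is finite; the longest accepting path visits 4 useful states, giving maximum string length 3.
Counting accepting paths from s1 by length: 2 of length 2, 2 of length 3. Total 4.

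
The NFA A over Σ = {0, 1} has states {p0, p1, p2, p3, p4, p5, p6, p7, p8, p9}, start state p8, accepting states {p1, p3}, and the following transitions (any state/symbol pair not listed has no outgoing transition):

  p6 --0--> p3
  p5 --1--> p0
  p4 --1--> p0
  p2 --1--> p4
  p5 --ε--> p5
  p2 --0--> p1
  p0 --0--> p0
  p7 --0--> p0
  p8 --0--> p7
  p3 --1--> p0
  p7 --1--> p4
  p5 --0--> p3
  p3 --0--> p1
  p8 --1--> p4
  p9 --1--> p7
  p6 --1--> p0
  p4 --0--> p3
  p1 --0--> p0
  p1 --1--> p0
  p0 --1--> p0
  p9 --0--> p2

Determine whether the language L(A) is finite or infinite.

The useful states (reachable from p8 and able to reach an accepting state) are {p1, p3, p4, p7, p8}.
Restricted to these states the transition graph has no cycle, so every accepting path has bounded length and L is finite.

finite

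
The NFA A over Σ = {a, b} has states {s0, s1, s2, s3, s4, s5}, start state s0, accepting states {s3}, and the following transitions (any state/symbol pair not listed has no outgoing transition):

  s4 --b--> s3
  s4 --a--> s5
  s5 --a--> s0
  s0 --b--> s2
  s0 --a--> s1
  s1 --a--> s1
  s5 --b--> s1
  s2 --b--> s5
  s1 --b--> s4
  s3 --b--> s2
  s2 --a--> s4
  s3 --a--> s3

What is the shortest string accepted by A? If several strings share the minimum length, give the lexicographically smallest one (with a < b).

abb

A breadth-first search from s0 reaches an accepting state first via the path s0 → s1 → s4 → s3 on input abb.
No string of length < 3 is accepted (BFS exhausts all shorter strings without reaching an accepting state), and abb is the lexicographically least accepting string of length 3.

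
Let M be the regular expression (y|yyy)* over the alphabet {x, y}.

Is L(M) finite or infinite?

infinite

The expression contains a Kleene star applied to a subexpression that matches at least one nonempty string, so it matches strings of unbounded length.
Hence L(M) is infinite.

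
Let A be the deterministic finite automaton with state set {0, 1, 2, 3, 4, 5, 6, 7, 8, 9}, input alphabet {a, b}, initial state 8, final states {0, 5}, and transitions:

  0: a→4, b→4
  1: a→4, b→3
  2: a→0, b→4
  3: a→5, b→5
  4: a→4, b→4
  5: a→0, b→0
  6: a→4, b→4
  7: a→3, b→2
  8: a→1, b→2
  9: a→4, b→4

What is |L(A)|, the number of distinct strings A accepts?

The useful subgraph on states {0, 1, 2, 3, 5, 8} is acyclic, so L(A) is finite; the longest accepting path visits 5 useful states, giving maximum string length 4.
Counting accepting paths from 8 by length: 1 of length 2, 2 of length 3, 4 of length 4. Total 7.

7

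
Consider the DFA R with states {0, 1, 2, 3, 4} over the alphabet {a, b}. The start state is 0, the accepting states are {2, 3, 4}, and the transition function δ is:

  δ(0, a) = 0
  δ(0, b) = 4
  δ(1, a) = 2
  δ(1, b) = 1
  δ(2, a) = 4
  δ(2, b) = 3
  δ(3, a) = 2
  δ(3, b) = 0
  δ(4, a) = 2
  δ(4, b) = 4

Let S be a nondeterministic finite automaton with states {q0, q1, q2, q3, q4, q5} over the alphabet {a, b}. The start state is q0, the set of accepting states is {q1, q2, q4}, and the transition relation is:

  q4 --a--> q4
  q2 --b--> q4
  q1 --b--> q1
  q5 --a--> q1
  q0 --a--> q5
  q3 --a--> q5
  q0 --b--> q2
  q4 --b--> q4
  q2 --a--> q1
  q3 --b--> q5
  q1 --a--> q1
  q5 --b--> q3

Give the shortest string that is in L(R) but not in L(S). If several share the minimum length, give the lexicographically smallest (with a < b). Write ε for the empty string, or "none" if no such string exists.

The string ab is accepted by R but not by S.
No shorter string lies in the difference, and ab is the lexicographically first length-2 string in L(R) \ L(S).

ab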